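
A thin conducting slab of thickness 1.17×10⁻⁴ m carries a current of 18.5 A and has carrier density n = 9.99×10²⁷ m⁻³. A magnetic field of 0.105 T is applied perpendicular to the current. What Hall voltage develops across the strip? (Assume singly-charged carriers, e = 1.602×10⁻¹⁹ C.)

V_H = IB/(n e t).
V_H = (18.5)(0.105)/((9.99×10²⁷)(1.602×10⁻¹⁹)(1.17×10⁻⁴)) ≈ 1.04×10⁻⁵ V.

V_H ≈ 1.04×10⁻⁵ V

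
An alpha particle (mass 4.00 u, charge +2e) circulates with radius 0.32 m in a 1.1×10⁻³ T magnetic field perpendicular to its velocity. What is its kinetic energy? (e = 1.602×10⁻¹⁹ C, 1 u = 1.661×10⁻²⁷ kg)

v = |q|Br/m, then KE = ½mv² = (qBr)²/(2m).
v = (3.204×10⁻¹⁹)(1.1×10⁻³)(0.32)/6.644×10⁻²⁷ ≈ 1.697×10⁴ m/s.
KE = ½(6.644×10⁻²⁷)(1.697×10⁴)² ≈ 9.6×10⁻¹⁹ J = 6.0 eV.

KE ≈ 6.0 eV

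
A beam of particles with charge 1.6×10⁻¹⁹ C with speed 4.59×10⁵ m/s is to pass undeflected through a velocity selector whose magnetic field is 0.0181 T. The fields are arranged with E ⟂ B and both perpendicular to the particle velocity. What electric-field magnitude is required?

For straight-line motion qE = qvB, so E = vB.
E = 4.59×10⁵ × 0.0181 = 8310 V/m.

E = 8310 V/m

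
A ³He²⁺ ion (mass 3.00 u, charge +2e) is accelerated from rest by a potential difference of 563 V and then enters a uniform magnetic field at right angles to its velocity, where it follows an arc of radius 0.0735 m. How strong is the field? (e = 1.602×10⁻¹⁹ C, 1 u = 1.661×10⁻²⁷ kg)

B ≈ 0.0569 T

v = √(2|q|V/m) = √(2·3.204×10⁻¹⁹·563/4.983×10⁻²⁷) ≈ 2.691×10⁵ m/s.
B = mv/(|q|r) = (4.983×10⁻²⁷)(2.691×10⁵)/((3.204×10⁻¹⁹)(0.0735)) ≈ 0.0569 T.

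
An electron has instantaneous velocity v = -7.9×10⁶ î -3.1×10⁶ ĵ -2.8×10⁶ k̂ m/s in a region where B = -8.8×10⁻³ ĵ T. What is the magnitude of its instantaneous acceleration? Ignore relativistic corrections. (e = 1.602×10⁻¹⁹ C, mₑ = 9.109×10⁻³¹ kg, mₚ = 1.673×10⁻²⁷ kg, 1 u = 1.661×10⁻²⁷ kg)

v×B = (-2.46×10⁴, 0, 6.95×10⁴) N/C.
F = q v×B = (−1.602×10⁻¹⁹ C)·(-2.46×10⁴, 0, 6.95×10⁴) = (3.95×10⁻¹⁵, 0, -1.11×10⁻¹⁴) N.
|a| = |F|/m = 1.182×10⁻¹⁴/9.109×10⁻³¹ ≈ 1.30×10¹⁶ m/s².

|a| ≈ 1.30×10¹⁶ m/s²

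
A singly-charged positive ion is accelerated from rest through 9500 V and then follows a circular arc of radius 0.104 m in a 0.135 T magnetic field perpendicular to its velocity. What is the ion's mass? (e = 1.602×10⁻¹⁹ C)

m ≈ 1.66×10⁻²⁷ kg

Combine |q|V = ½mv² and r = mv/(|q|B): eliminate v to get m = qB²r²/(2V).
m = (1.602×10⁻¹⁹)(0.135)²(0.104)²/(2·9500) ≈ 1.66×10⁻²⁷ kg.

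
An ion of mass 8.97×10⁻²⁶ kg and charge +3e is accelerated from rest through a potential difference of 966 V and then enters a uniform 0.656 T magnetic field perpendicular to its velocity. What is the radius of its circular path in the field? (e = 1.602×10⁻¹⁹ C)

Acceleration: |q|V = ½mv² ⇒ v = √(2|q|V/m) = √(2·4.806×10⁻¹⁹·966/8.97×10⁻²⁶) ≈ 1.017×10⁵ m/s.
In the field: r = mv/(|q|B) = (8.97×10⁻²⁶)(1.017×10⁵)/((4.806×10⁻¹⁹)(0.656)) ≈ 0.0289 m.

r ≈ 0.0289 m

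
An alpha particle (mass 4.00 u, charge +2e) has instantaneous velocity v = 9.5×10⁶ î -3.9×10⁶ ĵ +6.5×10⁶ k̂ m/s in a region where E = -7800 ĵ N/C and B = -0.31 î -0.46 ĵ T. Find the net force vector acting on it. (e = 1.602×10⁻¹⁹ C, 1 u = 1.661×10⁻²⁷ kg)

F ≈ (9.58×10⁻¹³, -6.48×10⁻¹³, -1.79×10⁻¹²) N

v×B = (2.99×10⁶, -2.02×10⁶, -5.58×10⁶) N/C.
E + v×B = (2.99×10⁶, -2.02×10⁶, -5.58×10⁶) N/C.
F = q(E + v×B) = (3.204×10⁻¹⁹ C)·(2.99×10⁶, -2.02×10⁶, -5.58×10⁶) = (9.58×10⁻¹³, -6.48×10⁻¹³, -1.79×10⁻¹²) N.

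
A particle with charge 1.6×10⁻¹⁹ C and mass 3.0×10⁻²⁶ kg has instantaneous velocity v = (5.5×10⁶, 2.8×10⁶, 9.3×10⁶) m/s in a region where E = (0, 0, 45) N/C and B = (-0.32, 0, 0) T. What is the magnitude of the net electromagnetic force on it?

v×B = (0, -2.98×10⁶, 8.96×10⁵) N/C.
E + v×B = (0, -2.98×10⁶, 8.96×10⁵) N/C.
F = q(E + v×B) = (1.6×10⁻¹⁹ C)·(0, -2.98×10⁶, 8.96×10⁵) = (0, -4.76×10⁻¹³, 1.43×10⁻¹³) N.
|F| = 4.97×10⁻¹³ N.

|F| ≈ 4.97×10⁻¹³ N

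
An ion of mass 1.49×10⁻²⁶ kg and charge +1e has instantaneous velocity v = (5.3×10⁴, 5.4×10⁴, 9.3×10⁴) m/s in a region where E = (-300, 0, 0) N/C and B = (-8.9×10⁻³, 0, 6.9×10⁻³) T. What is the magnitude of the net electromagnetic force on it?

|F| ≈ 2.06×10⁻¹⁶ N

v×B = (373, -1190, 481) N/C.
E + v×B = (72.6, -1190, 481) N/C.
F = q(E + v×B) = (1.602×10⁻¹⁹ C)·(72.6, -1190, 481) = (1.16×10⁻¹⁷, -1.91×10⁻¹⁶, 7.70×10⁻¹⁷) N.
|F| = 2.06×10⁻¹⁶ N.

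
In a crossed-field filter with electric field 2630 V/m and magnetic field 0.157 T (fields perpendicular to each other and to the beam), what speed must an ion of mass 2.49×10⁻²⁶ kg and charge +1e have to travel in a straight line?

Straight-line motion ⇒ electric and magnetic forces cancel, so E = vB.
v = E/B = 2630/0.157 = 1.68×10⁴ m/s.
The result is independent of the particle's charge and mass.

v = 1.68×10⁴ m/s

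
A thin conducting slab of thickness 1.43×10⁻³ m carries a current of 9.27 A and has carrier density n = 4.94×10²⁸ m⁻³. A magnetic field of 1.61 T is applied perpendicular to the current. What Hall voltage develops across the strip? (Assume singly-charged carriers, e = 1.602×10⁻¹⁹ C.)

V_H ≈ 1.32×10⁻⁶ V

V_H = IB/(n e t).
V_H = (9.27)(1.61)/((4.94×10²⁸)(1.602×10⁻¹⁹)(1.43×10⁻³)) ≈ 1.32×10⁻⁶ V.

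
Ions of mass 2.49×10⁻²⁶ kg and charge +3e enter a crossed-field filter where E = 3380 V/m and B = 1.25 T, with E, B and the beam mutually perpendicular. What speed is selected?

Straight-line motion ⇒ electric and magnetic forces cancel, so E = vB.
v = E/B = 3380/1.25 = 2700 m/s.

v = 2700 m/s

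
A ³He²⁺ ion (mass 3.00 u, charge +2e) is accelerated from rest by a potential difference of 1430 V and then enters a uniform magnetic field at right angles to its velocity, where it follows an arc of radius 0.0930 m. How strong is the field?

B ≈ 0.0717 T

v = √(2|q|V/m) = √(2·3.204×10⁻¹⁹·1430/4.983×10⁻²⁷) ≈ 4.288×10⁵ m/s.
B = mv/(|q|r) = (4.983×10⁻²⁷)(4.288×10⁵)/((3.204×10⁻¹⁹)(0.0930)) ≈ 0.0717 T.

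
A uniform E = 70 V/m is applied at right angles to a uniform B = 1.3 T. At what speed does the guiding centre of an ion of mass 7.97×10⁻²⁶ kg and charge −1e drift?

v_d ≈ 54 m/s

The steady drift has the magnetic force balancing the electric force, so v_d = E/B.
v_d = 70/1.3 = 54 m/s.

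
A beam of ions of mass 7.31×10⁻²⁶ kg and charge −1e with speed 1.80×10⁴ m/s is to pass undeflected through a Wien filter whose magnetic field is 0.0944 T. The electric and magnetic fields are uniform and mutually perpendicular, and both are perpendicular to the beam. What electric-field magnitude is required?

For straight-line motion qE = qvB, so E = vB.
E = 1.80×10⁴ × 0.0944 = 1700 V/m.

E = 1700 V/m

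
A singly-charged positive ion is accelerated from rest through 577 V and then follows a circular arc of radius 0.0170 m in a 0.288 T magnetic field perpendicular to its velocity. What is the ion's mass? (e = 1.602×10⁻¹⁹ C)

m ≈ 3.33×10⁻²⁷ kg

Combine |q|V = ½mv² and r = mv/(|q|B): eliminate v to get m = qB²r²/(2V).
m = (1.602×10⁻¹⁹)(0.288)²(0.0170)²/(2·577) ≈ 3.33×10⁻²⁷ kg.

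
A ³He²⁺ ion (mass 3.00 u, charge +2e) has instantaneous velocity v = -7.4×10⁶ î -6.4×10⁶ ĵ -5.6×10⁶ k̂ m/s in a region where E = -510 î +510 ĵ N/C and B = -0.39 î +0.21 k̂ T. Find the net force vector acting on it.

F ≈ (-4.31×10⁻¹³, 1.20×10⁻¹², -8.00×10⁻¹³) N

v×B = (-1.34×10⁶, 3.74×10⁶, -2.50×10⁶) N/C.
E + v×B = (-1.34×10⁶, 3.74×10⁶, -2.50×10⁶) N/C.
F = q(E + v×B) = (3.204×10⁻¹⁹ C)·(-1.34×10⁶, 3.74×10⁶, -2.50×10⁶) = (-4.31×10⁻¹³, 1.20×10⁻¹², -8.00×10⁻¹³) N.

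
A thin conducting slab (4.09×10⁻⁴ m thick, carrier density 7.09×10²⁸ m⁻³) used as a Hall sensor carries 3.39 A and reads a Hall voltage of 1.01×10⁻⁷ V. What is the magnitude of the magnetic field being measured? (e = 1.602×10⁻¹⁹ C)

B ≈ 0.138 T

From V_H = IB/(n e t), B = V_H n e t / I.
B = (1.01×10⁻⁷)(7.09×10²⁸)(1.602×10⁻¹⁹)(4.09×10⁻⁴)/3.39 ≈ 0.138 T.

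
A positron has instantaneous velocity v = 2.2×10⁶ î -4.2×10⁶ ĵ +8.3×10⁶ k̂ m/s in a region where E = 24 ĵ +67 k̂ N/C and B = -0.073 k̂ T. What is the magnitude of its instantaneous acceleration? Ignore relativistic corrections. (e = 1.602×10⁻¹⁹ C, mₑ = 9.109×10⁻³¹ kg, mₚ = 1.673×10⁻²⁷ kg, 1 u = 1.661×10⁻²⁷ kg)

v×B = (3.07×10⁵, 1.61×10⁵, 0) N/C.
E + v×B = (3.07×10⁵, 1.61×10⁵, 67.0) N/C.
F = q(E + v×B) = (1.602×10⁻¹⁹ C)·(3.07×10⁵, 1.61×10⁵, 67.0) = (4.91×10⁻¹⁴, 2.57×10⁻¹⁴, 1.07×10⁻¹⁷) N.
|a| = |F|/m = 5.545×10⁻¹⁴/9.109×10⁻³¹ ≈ 6.09×10¹⁶ m/s².

|a| ≈ 6.09×10¹⁶ m/s²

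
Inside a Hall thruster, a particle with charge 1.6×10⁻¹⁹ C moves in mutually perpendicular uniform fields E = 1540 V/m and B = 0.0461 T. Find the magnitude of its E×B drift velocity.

v_d ≈ 3.34×10⁴ m/s

The steady drift has the magnetic force balancing the electric force, so v_d = E/B.
v_d = 1540/0.0461 = 3.34×10⁴ m/s.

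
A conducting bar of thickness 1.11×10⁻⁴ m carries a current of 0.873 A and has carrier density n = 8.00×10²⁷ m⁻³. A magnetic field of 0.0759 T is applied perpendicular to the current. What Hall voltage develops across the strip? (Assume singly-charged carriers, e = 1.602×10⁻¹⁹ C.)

V_H = IB/(n e t).
V_H = (0.873)(0.0759)/((8.00×10²⁷)(1.602×10⁻¹⁹)(1.11×10⁻⁴)) ≈ 4.66×10⁻⁷ V.

V_H ≈ 4.66×10⁻⁷ V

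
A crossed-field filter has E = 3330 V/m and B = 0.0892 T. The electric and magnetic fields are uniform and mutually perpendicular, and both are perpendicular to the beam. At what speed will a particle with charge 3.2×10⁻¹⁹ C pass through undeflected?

Zero net Lorentz force requires |qE| = |q v×B|, i.e. E = vB.
v = E/B = 3330/0.0892 = 3.73×10⁴ m/s.

v = 3.73×10⁴ m/s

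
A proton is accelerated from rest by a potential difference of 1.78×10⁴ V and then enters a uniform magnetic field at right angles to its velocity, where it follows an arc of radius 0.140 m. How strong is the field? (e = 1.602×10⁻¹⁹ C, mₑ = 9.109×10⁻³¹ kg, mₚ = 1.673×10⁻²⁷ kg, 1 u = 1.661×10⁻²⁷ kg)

B ≈ 0.138 T

v = √(2|q|V/m) = √(2·1.602×10⁻¹⁹·1.78×10⁴/1.673×10⁻²⁷) ≈ 1.846×10⁶ m/s.
B = mv/(|q|r) = (1.673×10⁻²⁷)(1.846×10⁶)/((1.602×10⁻¹⁹)(0.140)) ≈ 0.138 T.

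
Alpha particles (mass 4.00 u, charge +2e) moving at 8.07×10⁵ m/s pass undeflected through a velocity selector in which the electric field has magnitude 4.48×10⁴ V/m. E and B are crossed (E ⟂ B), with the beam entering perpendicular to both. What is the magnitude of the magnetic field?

Balance of forces in the selector: qE = qvB ⇒ B = E/v.
B = 4.48×10⁴/8.07×10⁵ = 0.0555 T.

B = 0.0555 T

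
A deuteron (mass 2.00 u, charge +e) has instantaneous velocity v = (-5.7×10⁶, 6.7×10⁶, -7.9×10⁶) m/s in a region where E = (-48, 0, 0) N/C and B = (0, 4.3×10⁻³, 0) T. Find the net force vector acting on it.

v×B = (3.40×10⁴, 0, -2.45×10⁴) N/C.
E + v×B = (3.39×10⁴, 0, -2.45×10⁴) N/C.
F = q(E + v×B) = (1.602×10⁻¹⁹ C)·(3.39×10⁴, 0, -2.45×10⁴) = (5.43×10⁻¹⁵, 0, -3.93×10⁻¹⁵) N.

F ≈ (5.43×10⁻¹⁵, 0, -3.93×10⁻¹⁵) N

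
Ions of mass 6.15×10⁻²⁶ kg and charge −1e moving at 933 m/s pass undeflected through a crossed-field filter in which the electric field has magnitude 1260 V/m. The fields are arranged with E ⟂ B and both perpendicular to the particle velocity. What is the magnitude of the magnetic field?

Balance of forces in the selector: qE = qvB ⇒ B = E/v.
B = 1260/933 = 1.35 T.

B = 1.35 T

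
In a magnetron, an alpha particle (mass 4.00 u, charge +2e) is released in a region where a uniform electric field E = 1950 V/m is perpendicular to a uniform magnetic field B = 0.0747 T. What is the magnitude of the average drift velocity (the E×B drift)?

v_d ≈ 2.61×10⁴ m/s

In crossed fields the guiding centre drifts at v_d = |E×B|/B² = E/B, independent of charge and mass.
v_d = 1950/0.0747 = 2.61×10⁴ m/s.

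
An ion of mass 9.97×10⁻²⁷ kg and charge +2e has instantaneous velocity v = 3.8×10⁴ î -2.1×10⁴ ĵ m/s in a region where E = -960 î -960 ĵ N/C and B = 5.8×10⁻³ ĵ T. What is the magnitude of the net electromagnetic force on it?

v×B = (0, 0, 220) N/C.
E + v×B = (-960, -960, 220) N/C.
F = q(E + v×B) = (3.204×10⁻¹⁹ C)·(-960, -960, 220) = (-3.08×10⁻¹⁶, -3.08×10⁻¹⁶, 7.06×10⁻¹⁷) N.
|F| = 4.41×10⁻¹⁶ N.

|F| ≈ 4.41×10⁻¹⁶ N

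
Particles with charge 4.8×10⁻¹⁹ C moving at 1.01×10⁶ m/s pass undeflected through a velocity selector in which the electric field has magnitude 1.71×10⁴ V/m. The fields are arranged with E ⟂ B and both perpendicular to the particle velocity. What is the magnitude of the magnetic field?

B = 0.0169 T

Balance of forces in the selector: qE = qvB ⇒ B = E/v.
B = 1.71×10⁴/1.01×10⁶ = 0.0169 T.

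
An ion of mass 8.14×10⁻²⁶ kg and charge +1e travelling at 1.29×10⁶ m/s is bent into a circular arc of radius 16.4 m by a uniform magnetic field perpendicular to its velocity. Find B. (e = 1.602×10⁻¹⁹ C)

B ≈ 0.0400 T

From |q|vB = mv²/r, B = mv/(|q|r).
B = (8.14×10⁻²⁶)(1.29×10⁶)/((1.602×10⁻¹⁹)(16.4)) ≈ 0.0400 T.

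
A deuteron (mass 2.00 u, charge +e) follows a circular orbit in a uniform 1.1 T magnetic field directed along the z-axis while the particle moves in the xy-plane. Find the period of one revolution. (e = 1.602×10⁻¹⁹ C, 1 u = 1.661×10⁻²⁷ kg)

T ≈ 1.2×10⁻⁷ s

The cyclotron period depends only on m, q, B: T = 2πm/(|q|B).
T = 2π(3.322×10⁻²⁷)/((1.602×10⁻¹⁹)(1.1)) ≈ 1.2×10⁻⁷ s.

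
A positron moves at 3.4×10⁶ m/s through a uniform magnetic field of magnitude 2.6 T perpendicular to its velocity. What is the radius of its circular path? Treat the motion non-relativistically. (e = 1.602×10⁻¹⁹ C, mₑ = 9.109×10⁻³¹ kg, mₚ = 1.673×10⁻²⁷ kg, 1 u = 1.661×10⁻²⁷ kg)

The magnetic force provides the centripetal force: |q|vB = mv²/r.
r = mv/(|q|B) = (9.109×10⁻³¹)(3.4×10⁶)/((1.602×10⁻¹⁹)(2.6)) ≈ 7.4×10⁻⁶ m.

r ≈ 7.4×10⁻⁶ m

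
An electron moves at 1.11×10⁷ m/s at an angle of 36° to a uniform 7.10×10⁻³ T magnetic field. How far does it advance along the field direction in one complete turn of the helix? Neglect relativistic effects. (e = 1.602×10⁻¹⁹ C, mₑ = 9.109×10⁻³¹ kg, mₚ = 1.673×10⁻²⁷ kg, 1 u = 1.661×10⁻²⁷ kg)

v∥ = v cosθ = 1.11×10⁷·cos36° ≈ 8.980×10⁶ m/s.
T = 2πm/(|q|B) = 2π(9.109×10⁻³¹)/((1.602×10⁻¹⁹)(7.10×10⁻³)) ≈ 5.032×10⁻⁹ s.
pitch = v∥ T = (8.980×10⁶)(5.032×10⁻⁹) ≈ 0.0452 m.

p ≈ 0.0452 m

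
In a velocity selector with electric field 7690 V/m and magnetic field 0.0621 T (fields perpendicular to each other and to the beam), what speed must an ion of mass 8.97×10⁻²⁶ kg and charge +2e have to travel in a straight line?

v = 1.24×10⁵ m/s

Straight-line motion ⇒ electric and magnetic forces cancel, so E = vB.
v = E/B = 7690/0.0621 = 1.24×10⁵ m/s.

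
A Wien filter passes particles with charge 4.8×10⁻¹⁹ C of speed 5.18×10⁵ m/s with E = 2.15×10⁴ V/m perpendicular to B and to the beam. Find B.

B = 0.0415 T

Balance of forces in the selector: qE = qvB ⇒ B = E/v.
B = 2.15×10⁴/5.18×10⁵ = 0.0415 T.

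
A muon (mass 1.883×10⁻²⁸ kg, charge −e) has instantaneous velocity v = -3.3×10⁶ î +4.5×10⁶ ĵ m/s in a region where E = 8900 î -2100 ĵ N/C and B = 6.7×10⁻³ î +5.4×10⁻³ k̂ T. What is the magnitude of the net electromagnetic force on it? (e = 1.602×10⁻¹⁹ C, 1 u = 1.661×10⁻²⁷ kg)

|F| ≈ 7.61×10⁻¹⁵ N

v×B = (2.43×10⁴, 1.78×10⁴, -3.02×10⁴) N/C.
E + v×B = (3.32×10⁴, 1.57×10⁴, -3.02×10⁴) N/C.
F = q(E + v×B) = (−1.602×10⁻¹⁹ C)·(3.32×10⁴, 1.57×10⁴, -3.02×10⁴) = (-5.32×10⁻¹⁵, -2.52×10⁻¹⁵, 4.83×10⁻¹⁵) N.
|F| = 7.61×10⁻¹⁵ N.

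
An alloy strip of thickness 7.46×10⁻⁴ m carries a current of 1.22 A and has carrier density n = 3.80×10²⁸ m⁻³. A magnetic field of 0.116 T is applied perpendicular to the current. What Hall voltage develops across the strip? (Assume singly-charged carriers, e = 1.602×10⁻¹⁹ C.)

V_H = IB/(n e t).
V_H = (1.22)(0.116)/((3.80×10²⁸)(1.602×10⁻¹⁹)(7.46×10⁻⁴)) ≈ 3.12×10⁻⁸ V.

V_H ≈ 3.12×10⁻⁸ V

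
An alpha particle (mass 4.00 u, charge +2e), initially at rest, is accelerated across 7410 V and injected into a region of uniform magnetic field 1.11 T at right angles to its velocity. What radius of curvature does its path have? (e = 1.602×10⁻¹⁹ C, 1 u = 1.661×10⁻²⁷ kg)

Acceleration: |q|V = ½mv² ⇒ v = √(2|q|V/m) = √(2·3.204×10⁻¹⁹·7410/6.644×10⁻²⁷) ≈ 8.454×10⁵ m/s.
In the field: r = mv/(|q|B) = (6.644×10⁻²⁷)(8.454×10⁵)/((3.204×10⁻¹⁹)(1.11)) ≈ 0.0158 m.

r ≈ 0.0158 m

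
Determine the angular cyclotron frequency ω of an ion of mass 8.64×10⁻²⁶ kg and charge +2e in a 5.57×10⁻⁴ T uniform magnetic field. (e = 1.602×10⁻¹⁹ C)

ω = |q|B/m.
ω = (3.204×10⁻¹⁹)(5.57×10⁻⁴)/8.64×10⁻²⁶ ≈ 2070 rad/s.

ω ≈ 2070 rad/s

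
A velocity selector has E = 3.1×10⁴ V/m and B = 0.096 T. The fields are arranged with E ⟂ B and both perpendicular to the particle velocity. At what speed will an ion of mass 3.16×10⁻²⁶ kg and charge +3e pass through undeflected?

v = 3.2×10⁵ m/s

Straight-line motion ⇒ electric and magnetic forces cancel, so E = vB.
v = E/B = 3.1×10⁴/0.096 = 3.2×10⁵ m/s.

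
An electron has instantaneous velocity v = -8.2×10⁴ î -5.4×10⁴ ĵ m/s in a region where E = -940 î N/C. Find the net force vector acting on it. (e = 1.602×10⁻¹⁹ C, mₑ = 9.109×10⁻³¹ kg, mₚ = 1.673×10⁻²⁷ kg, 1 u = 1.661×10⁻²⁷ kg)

F ≈ (1.51×10⁻¹⁶, 0, 0) N

Only an electric field acts, so F = qE = (−1.602×10⁻¹⁹ C)·(-940, 0, 0) = (1.51×10⁻¹⁶, 0, 0) N.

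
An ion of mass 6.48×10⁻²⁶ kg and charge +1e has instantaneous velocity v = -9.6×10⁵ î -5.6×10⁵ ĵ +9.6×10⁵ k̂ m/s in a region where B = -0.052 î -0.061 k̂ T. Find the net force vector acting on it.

F ≈ (5.47×10⁻¹⁵, -1.74×10⁻¹⁴, -4.67×10⁻¹⁵) N

v×B = (3.42×10⁴, -1.08×10⁵, -2.91×10⁴) N/C.
F = q v×B = (1.602×10⁻¹⁹ C)·(3.42×10⁴, -1.08×10⁵, -2.91×10⁴) = (5.47×10⁻¹⁵, -1.74×10⁻¹⁴, -4.67×10⁻¹⁵) N.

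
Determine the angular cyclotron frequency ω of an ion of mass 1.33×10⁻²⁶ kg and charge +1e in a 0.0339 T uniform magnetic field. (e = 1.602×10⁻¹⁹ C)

ω = |q|B/m.
ω = (1.602×10⁻¹⁹)(0.0339)/1.33×10⁻²⁶ ≈ 4.08×10⁵ rad/s.

ω ≈ 4.08×10⁵ rad/s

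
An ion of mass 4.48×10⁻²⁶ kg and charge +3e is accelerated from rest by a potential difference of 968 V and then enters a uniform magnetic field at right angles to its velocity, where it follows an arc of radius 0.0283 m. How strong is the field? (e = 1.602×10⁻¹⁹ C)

v = √(2|q|V/m) = √(2·4.806×10⁻¹⁹·968/4.48×10⁻²⁶) ≈ 1.441×10⁵ m/s.
B = mv/(|q|r) = (4.48×10⁻²⁶)(1.441×10⁵)/((4.806×10⁻¹⁹)(0.0283)) ≈ 0.475 T.

B ≈ 0.475 T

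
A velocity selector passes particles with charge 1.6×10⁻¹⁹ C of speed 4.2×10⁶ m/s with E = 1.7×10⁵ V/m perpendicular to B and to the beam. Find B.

Balance of forces in the selector: qE = qvB ⇒ B = E/v.
B = 1.7×10⁵/4.2×10⁶ = 0.040 T.

B = 0.040 T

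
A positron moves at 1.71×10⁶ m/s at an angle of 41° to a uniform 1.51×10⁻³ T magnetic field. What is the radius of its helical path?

r ≈ 4.22×10⁻³ m

v⊥ = v sinθ = 1.71×10⁶·sin41° ≈ 1.122×10⁶ m/s.
r = m v⊥/(|q|B) = (9.109×10⁻³¹)(1.122×10⁶)/((1.602×10⁻¹⁹)(1.51×10⁻³)) ≈ 4.22×10⁻³ m.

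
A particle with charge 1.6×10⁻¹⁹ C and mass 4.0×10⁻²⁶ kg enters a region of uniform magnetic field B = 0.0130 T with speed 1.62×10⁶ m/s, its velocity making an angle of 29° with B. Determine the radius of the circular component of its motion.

v⊥ = v sinθ = 1.62×10⁶·sin29° ≈ 7.854×10⁵ m/s.
r = m v⊥/(|q|B) = (4.0×10⁻²⁶)(7.854×10⁵)/((1.6×10⁻¹⁹)(0.0130)) ≈ 15.1 m.

r ≈ 15.1 m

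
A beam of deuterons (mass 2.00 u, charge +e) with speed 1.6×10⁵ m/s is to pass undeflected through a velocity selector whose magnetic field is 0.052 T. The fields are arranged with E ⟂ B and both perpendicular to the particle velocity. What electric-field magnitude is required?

E = 8300 V/m

For straight-line motion qE = qvB, so E = vB.
E = 1.6×10⁵ × 0.052 = 8300 V/m.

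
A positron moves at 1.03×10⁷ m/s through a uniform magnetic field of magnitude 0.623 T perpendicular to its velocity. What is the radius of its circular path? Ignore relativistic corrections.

The magnetic force provides the centripetal force: |q|vB = mv²/r.
r = mv/(|q|B) = (9.109×10⁻³¹)(1.03×10⁷)/((1.602×10⁻¹⁹)(0.623)) ≈ 9.40×10⁻⁵ m.

r ≈ 9.40×10⁻⁵ m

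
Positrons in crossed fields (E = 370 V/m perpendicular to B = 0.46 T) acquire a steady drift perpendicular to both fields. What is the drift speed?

v_d ≈ 800 m/s

In crossed fields the guiding centre drifts at v_d = |E×B|/B² = E/B, independent of charge and mass.
v_d = 370/0.46 = 800 m/s.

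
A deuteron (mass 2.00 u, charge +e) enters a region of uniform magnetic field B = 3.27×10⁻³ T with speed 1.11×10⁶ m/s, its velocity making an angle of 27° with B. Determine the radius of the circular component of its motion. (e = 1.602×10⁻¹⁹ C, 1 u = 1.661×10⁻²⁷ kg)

r ≈ 3.20 m

v⊥ = v sinθ = 1.11×10⁶·sin27° ≈ 5.039×10⁵ m/s.
r = m v⊥/(|q|B) = (3.322×10⁻²⁷)(5.039×10⁵)/((1.602×10⁻¹⁹)(3.27×10⁻³)) ≈ 3.20 m.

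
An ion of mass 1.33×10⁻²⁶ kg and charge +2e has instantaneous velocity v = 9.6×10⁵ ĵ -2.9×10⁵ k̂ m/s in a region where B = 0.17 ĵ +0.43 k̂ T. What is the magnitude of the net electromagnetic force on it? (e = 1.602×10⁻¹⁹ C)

|F| ≈ 1.48×10⁻¹³ N

v×B = (4.62×10⁵, 0, 0) N/C.
F = q v×B = (3.204×10⁻¹⁹ C)·(4.62×10⁵, 0, 0) = (1.48×10⁻¹³, 0, 0) N.
|F| = 1.48×10⁻¹³ N.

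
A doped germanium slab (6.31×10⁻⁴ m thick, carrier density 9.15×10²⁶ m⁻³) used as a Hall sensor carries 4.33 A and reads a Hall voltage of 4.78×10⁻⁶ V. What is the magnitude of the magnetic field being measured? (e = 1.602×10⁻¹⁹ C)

From V_H = IB/(n e t), B = V_H n e t / I.
B = (4.78×10⁻⁶)(9.15×10²⁶)(1.602×10⁻¹⁹)(6.31×10⁻⁴)/4.33 ≈ 0.102 T.

B ≈ 0.102 T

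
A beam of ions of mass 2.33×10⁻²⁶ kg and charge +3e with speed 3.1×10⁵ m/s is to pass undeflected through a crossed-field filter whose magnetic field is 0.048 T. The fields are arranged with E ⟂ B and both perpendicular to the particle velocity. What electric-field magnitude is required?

E = 1.5×10⁴ V/m

For straight-line motion qE = qvB, so E = vB.
E = 3.1×10⁵ × 0.048 = 1.5×10⁴ V/m.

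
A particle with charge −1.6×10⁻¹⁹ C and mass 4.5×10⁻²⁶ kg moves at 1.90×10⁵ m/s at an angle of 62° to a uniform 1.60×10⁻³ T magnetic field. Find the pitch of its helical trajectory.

v∥ = v cosθ = 1.90×10⁵·cos62° ≈ 8.920×10⁴ m/s.
T = 2πm/(|q|B) = 2π(4.5×10⁻²⁶)/((1.6×10⁻¹⁹)(1.60×10⁻³)) ≈ 1.104×10⁻³ s.
pitch = v∥ T = (8.920×10⁴)(1.104×10⁻³) ≈ 98.5 m.

p ≈ 98.5 m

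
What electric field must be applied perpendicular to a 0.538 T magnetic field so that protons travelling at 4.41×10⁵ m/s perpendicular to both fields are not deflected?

E = 2.37×10⁵ V/m

For straight-line motion qE = qvB, so E = vB.
E = 4.41×10⁵ × 0.538 = 2.37×10⁵ V/m.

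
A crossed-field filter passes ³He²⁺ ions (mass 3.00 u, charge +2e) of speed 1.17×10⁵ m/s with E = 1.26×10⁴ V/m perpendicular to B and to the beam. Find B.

Balance of forces in the selector: qE = qvB ⇒ B = E/v.
B = 1.26×10⁴/1.17×10⁵ = 0.108 T.

B = 0.108 T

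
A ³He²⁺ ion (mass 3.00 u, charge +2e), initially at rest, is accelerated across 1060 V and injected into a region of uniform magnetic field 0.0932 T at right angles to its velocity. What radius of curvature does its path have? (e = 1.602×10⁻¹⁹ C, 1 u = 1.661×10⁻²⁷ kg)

r ≈ 0.0616 m

Acceleration: |q|V = ½mv² ⇒ v = √(2|q|V/m) = √(2·3.204×10⁻¹⁹·1060/4.983×10⁻²⁷) ≈ 3.692×10⁵ m/s.
In the field: r = mv/(|q|B) = (4.983×10⁻²⁷)(3.692×10⁵)/((3.204×10⁻¹⁹)(0.0932)) ≈ 0.0616 m.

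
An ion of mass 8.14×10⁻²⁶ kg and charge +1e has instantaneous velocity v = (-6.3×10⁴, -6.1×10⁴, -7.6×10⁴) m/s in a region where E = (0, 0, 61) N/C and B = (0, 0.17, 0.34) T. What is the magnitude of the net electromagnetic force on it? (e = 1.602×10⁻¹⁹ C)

|F| ≈ 4.03×10⁻¹⁵ N

v×B = (-7820, 2.14×10⁴, -1.07×10⁴) N/C.
E + v×B = (-7820, 2.14×10⁴, -1.06×10⁴) N/C.
F = q(E + v×B) = (1.602×10⁻¹⁹ C)·(-7820, 2.14×10⁴, -1.06×10⁴) = (-1.25×10⁻¹⁵, 3.43×10⁻¹⁵, -1.71×10⁻¹⁵) N.
|F| = 4.03×10⁻¹⁵ N.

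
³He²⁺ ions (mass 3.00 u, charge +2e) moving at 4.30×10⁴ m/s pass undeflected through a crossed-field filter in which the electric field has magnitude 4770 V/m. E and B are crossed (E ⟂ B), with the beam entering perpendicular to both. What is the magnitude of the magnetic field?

Balance of forces in the selector: qE = qvB ⇒ B = E/v.
B = 4770/4.30×10⁴ = 0.111 T.

B = 0.111 T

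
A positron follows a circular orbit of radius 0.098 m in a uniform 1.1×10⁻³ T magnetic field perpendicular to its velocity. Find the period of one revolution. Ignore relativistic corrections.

T ≈ 3.2×10⁻⁸ s

The cyclotron period depends only on m, q, B: T = 2πm/(|q|B).
T = 2π(9.109×10⁻³¹)/((1.602×10⁻¹⁹)(1.1×10⁻³)) ≈ 3.2×10⁻⁸ s.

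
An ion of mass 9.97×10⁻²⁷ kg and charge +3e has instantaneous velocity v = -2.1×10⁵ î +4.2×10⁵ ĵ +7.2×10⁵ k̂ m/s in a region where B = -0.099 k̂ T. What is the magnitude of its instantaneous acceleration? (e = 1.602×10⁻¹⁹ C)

|a| ≈ 2.24×10¹² m/s²

v×B = (-4.16×10⁴, -2.08×10⁴, 0) N/C.
F = q v×B = (4.806×10⁻¹⁹ C)·(-4.16×10⁴, -2.08×10⁴, 0) = (-2.00×10⁻¹⁴, -9.99×10⁻¹⁵, 0) N.
|a| = |F|/m = 2.234×10⁻¹⁴/9.97×10⁻²⁷ ≈ 2.24×10¹² m/s².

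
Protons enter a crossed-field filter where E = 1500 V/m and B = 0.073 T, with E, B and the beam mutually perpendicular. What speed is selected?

v = 2.1×10⁴ m/s

Straight-line motion ⇒ electric and magnetic forces cancel, so E = vB.
v = E/B = 1500/0.073 = 2.1×10⁴ m/s.
The result is independent of the particle's charge and mass.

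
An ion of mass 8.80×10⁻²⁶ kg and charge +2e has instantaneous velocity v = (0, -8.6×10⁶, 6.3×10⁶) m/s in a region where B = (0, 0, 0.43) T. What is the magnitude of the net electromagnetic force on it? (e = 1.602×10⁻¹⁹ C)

v×B = (-3.70×10⁶, 0, 0) N/C.
F = q v×B = (3.204×10⁻¹⁹ C)·(-3.70×10⁶, 0, 0) = (-1.18×10⁻¹², 0, 0) N.
|F| = 1.18×10⁻¹² N.

|F| ≈ 1.18×10⁻¹² N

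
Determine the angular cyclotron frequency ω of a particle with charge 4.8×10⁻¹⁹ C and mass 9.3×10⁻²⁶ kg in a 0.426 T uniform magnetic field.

ω ≈ 2.20×10⁶ rad/s

ω = |q|B/m.
ω = (4.8×10⁻¹⁹)(0.426)/9.3×10⁻²⁶ ≈ 2.20×10⁶ rad/s.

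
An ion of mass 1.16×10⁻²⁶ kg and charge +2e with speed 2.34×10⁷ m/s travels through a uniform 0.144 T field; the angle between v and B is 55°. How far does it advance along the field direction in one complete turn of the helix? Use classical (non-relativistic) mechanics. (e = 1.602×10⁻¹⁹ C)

v∥ = v cosθ = 2.34×10⁷·cos55° ≈ 1.342×10⁷ m/s.
T = 2πm/(|q|B) = 2π(1.16×10⁻²⁶)/((3.204×10⁻¹⁹)(0.144)) ≈ 1.580×10⁻⁶ s.
pitch = v∥ T = (1.342×10⁷)(1.580×10⁻⁶) ≈ 21.2 m.

p ≈ 21.2 m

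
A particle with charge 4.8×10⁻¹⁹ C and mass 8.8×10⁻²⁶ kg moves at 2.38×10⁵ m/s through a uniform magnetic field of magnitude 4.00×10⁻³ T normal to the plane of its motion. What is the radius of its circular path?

The magnetic force provides the centripetal force: |q|vB = mv²/r.
r = mv/(|q|B) = (8.8×10⁻²⁶)(2.38×10⁵)/((4.8×10⁻¹⁹)(4.00×10⁻³)) ≈ 10.9 m.

r ≈ 10.9 m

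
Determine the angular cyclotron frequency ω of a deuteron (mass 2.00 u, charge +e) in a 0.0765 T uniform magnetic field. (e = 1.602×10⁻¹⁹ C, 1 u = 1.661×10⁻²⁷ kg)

ω = |q|B/m.
ω = (1.602×10⁻¹⁹)(0.0765)/3.322×10⁻²⁷ ≈ 3.69×10⁶ rad/s.

ω ≈ 3.69×10⁶ rad/s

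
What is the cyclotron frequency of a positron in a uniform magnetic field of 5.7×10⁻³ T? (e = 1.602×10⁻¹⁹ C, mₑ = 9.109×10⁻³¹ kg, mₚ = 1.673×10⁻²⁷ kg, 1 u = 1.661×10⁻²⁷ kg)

f ≈ 1.6×10⁸ Hz

f = |q|B/(2πm).
f = (1.602×10⁻¹⁹)(5.7×10⁻³)/(2π·9.109×10⁻³¹) ≈ 1.6×10⁸ Hz.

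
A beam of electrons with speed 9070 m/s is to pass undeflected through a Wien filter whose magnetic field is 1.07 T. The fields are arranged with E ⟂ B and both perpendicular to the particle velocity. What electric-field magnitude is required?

For straight-line motion qE = qvB, so E = vB.
E = 9070 × 1.07 = 9700 V/m.

E = 9700 V/m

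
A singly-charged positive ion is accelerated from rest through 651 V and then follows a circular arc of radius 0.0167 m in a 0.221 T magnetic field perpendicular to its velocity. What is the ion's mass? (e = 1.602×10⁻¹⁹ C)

m ≈ 1.68×10⁻²⁷ kg

Combine |q|V = ½mv² and r = mv/(|q|B): eliminate v to get m = qB²r²/(2V).
m = (1.602×10⁻¹⁹)(0.221)²(0.0167)²/(2·651) ≈ 1.68×10⁻²⁷ kg.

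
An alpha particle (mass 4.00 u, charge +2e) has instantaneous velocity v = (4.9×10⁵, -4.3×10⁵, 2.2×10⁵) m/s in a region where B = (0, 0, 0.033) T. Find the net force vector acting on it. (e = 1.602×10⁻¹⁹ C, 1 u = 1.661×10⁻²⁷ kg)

F ≈ (-4.55×10⁻¹⁵, -5.18×10⁻¹⁵, 0) N

v×B = (-1.42×10⁴, -1.62×10⁴, 0) N/C.
F = q v×B = (3.204×10⁻¹⁹ C)·(-1.42×10⁴, -1.62×10⁴, 0) = (-4.55×10⁻¹⁵, -5.18×10⁻¹⁵, 0) N.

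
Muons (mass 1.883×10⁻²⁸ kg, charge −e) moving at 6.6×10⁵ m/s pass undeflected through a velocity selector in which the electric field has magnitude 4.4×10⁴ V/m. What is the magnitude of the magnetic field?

B = 0.067 T

Balance of forces in the selector: qE = qvB ⇒ B = E/v.
B = 4.4×10⁴/6.6×10⁵ = 0.067 T.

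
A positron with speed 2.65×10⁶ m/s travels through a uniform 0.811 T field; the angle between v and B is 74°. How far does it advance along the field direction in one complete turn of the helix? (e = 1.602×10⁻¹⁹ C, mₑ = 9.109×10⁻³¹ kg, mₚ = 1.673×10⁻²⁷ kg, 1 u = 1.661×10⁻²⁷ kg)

v∥ = v cosθ = 2.65×10⁶·cos74° ≈ 7.304×10⁵ m/s.
T = 2πm/(|q|B) = 2π(9.109×10⁻³¹)/((1.602×10⁻¹⁹)(0.811)) ≈ 4.405×10⁻¹¹ s.
pitch = v∥ T = (7.304×10⁵)(4.405×10⁻¹¹) ≈ 3.22×10⁻⁵ m.

p ≈ 3.22×10⁻⁵ m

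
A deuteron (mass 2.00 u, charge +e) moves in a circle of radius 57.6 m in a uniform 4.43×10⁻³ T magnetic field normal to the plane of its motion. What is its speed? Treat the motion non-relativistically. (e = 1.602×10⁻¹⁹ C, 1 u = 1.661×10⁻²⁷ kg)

From |q|vB = mv²/r, v = |q|Br/m.
v = (1.602×10⁻¹⁹)(4.43×10⁻³)(57.6)/3.322×10⁻²⁷ ≈ 1.23×10⁷ m/s.

v ≈ 1.23×10⁷ m/s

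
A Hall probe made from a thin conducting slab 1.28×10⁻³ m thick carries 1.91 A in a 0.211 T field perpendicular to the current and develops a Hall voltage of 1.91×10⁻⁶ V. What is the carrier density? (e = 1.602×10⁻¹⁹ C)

From V_H = IB/(n e t), n = IB/(V_H e t).
n = (1.91)(0.211)/((1.91×10⁻⁶)(1.602×10⁻¹⁹)(1.28×10⁻³)) ≈ 1.03×10²⁷ m⁻³.

n ≈ 1.03×10²⁷ m⁻³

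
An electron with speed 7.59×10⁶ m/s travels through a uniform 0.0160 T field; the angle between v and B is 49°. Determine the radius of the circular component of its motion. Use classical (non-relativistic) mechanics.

r ≈ 2.04×10⁻³ m

v⊥ = v sinθ = 7.59×10⁶·sin49° ≈ 5.728×10⁶ m/s.
r = m v⊥/(|q|B) = (9.109×10⁻³¹)(5.728×10⁶)/((1.602×10⁻¹⁹)(0.0160)) ≈ 2.04×10⁻³ m.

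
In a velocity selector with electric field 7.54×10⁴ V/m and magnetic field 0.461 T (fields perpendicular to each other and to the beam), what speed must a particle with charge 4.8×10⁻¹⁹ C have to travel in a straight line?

v = 1.64×10⁵ m/s

Straight-line motion ⇒ electric and magnetic forces cancel, so E = vB.
v = E/B = 7.54×10⁴/0.461 = 1.64×10⁵ m/s.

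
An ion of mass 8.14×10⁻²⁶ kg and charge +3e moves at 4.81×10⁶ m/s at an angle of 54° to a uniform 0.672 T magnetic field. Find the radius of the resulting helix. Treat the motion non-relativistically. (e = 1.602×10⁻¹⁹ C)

v⊥ = v sinθ = 4.81×10⁶·sin54° ≈ 3.891×10⁶ m/s.
r = m v⊥/(|q|B) = (8.14×10⁻²⁶)(3.891×10⁶)/((4.806×10⁻¹⁹)(0.672)) ≈ 0.981 m.

r ≈ 0.981 m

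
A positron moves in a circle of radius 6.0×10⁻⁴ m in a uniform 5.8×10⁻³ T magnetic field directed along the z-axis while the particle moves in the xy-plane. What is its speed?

From |q|vB = mv²/r, v = |q|Br/m.
v = (1.602×10⁻¹⁹)(5.8×10⁻³)(6.0×10⁻⁴)/9.109×10⁻³¹ ≈ 6.1×10⁵ m/s.

v ≈ 6.1×10⁵ m/s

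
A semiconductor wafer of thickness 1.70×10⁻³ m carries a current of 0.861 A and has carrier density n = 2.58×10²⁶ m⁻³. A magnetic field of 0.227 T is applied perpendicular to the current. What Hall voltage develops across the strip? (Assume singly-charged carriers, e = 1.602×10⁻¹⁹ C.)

V_H = IB/(n e t).
V_H = (0.861)(0.227)/((2.58×10²⁶)(1.602×10⁻¹⁹)(1.70×10⁻³)) ≈ 2.78×10⁻⁶ V.

V_H ≈ 2.78×10⁻⁶ V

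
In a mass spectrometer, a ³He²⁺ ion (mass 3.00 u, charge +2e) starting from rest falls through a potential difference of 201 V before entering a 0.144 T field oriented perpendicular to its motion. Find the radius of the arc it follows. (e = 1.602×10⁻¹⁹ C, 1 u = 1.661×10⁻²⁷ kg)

Acceleration: |q|V = ½mv² ⇒ v = √(2|q|V/m) = √(2·3.204×10⁻¹⁹·201/4.983×10⁻²⁷) ≈ 1.608×10⁵ m/s.
In the field: r = mv/(|q|B) = (4.983×10⁻²⁷)(1.608×10⁵)/((3.204×10⁻¹⁹)(0.144)) ≈ 0.0174 m.

r ≈ 0.0174 m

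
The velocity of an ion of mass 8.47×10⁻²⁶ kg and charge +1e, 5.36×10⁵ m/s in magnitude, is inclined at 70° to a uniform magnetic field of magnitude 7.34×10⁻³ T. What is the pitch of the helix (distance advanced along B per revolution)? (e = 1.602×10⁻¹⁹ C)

v∥ = v cosθ = 5.36×10⁵·cos70° ≈ 1.833×10⁵ m/s.
T = 2πm/(|q|B) = 2π(8.47×10⁻²⁶)/((1.602×10⁻¹⁹)(7.34×10⁻³)) ≈ 4.526×10⁻⁴ s.
pitch = v∥ T = (1.833×10⁵)(4.526×10⁻⁴) ≈ 83.0 m.

p ≈ 83.0 m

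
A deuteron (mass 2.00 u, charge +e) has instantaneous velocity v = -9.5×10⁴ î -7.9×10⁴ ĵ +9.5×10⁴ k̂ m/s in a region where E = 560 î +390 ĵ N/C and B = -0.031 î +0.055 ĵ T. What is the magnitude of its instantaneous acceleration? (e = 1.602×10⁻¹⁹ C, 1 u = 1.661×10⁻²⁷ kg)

|a| ≈ 4.50×10¹¹ m/s²

v×B = (-5220, -2940, -7670) N/C.
E + v×B = (-4660, -2560, -7670) N/C.
F = q(E + v×B) = (1.602×10⁻¹⁹ C)·(-4660, -2560, -7670) = (-7.47×10⁻¹⁶, -4.09×10⁻¹⁶, -1.23×10⁻¹⁵) N.
|a| = |F|/m = 1.496×10⁻¹⁵/3.322×10⁻²⁷ ≈ 4.50×10¹¹ m/s².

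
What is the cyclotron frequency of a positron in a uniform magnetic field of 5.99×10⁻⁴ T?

f = |q|B/(2πm).
f = (1.602×10⁻¹⁹)(5.99×10⁻⁴)/(2π·9.109×10⁻³¹) ≈ 1.68×10⁷ Hz.

f ≈ 1.68×10⁷ Hz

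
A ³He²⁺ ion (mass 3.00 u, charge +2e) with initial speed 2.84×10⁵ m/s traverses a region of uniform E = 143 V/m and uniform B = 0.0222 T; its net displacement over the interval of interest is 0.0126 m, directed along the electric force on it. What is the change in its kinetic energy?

ΔKE ≈ 5.77×10⁻¹⁹ J

The magnetic force is always ⟂ v and does no work; only the electric force changes KE.
ΔKE = F_E · d = |q|E d = (3.204×10⁻¹⁹)(143)(0.0126) ≈ 5.77×10⁻¹⁹ J.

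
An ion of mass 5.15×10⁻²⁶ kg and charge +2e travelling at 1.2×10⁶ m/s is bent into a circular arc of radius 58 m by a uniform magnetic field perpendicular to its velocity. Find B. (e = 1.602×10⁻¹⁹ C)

B ≈ 3.3×10⁻³ T

From |q|vB = mv²/r, B = mv/(|q|r).
B = (5.15×10⁻²⁶)(1.2×10⁶)/((3.204×10⁻¹⁹)(58)) ≈ 3.3×10⁻³ T.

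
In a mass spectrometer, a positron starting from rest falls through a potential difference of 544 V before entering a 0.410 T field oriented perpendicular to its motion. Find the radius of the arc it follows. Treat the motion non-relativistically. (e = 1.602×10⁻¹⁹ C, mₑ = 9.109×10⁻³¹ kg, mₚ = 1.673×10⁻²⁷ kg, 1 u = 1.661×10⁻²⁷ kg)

r ≈ 1.92×10⁻⁴ m

Acceleration: |q|V = ½mv² ⇒ v = √(2|q|V/m) = √(2·1.602×10⁻¹⁹·544/9.109×10⁻³¹) ≈ 1.383×10⁷ m/s.
In the field: r = mv/(|q|B) = (9.109×10⁻³¹)(1.383×10⁷)/((1.602×10⁻¹⁹)(0.410)) ≈ 1.92×10⁻⁴ m.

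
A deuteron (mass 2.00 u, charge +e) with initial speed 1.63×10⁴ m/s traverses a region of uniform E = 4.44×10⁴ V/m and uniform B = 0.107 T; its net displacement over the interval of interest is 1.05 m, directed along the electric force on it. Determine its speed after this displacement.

v_f ≈ 2.12×10⁶ m/s

B does no work; ΔKE = |q|E d.
½mv_f² = ½mv₀² + |q|Ed = ½(3.322×10⁻²⁷)(1.63×10⁴)² + (1.602×10⁻¹⁹)(4.44×10⁴)(1.05) ≈ 4.413×10⁻¹⁹ J + 7.469×10⁻¹⁵ J ≈ 7.469×10⁻¹⁵ J.
v_f = √(2·7.469×10⁻¹⁵/3.322×10⁻²⁷) ≈ 2.12×10⁶ m/s.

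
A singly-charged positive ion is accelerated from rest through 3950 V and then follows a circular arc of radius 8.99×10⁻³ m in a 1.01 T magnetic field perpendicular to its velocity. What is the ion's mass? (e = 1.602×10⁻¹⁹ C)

m ≈ 1.67×10⁻²⁷ kg

Combine |q|V = ½mv² and r = mv/(|q|B): eliminate v to get m = qB²r²/(2V).
m = (1.602×10⁻¹⁹)(1.01)²(8.99×10⁻³)²/(2·3950) ≈ 1.67×10⁻²⁷ kg.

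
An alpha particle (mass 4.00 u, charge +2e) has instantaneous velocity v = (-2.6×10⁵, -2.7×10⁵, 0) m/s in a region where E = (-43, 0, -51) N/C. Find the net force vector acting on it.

Only an electric field acts, so F = qE = (3.204×10⁻¹⁹ C)·(-43.0, 0, -51.0) = (-1.38×10⁻¹⁷, 0, -1.63×10⁻¹⁷) N.

F ≈ (-1.38×10⁻¹⁷, 0, -1.63×10⁻¹⁷) N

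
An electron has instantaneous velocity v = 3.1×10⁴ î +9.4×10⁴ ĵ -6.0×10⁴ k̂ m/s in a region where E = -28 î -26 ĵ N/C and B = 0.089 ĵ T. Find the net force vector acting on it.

F ≈ (-8.51×10⁻¹⁶, 4.17×10⁻¹⁸, -4.42×10⁻¹⁶) N

v×B = (5340, 0, 2760) N/C.
E + v×B = (5310, -26.0, 2760) N/C.
F = q(E + v×B) = (−1.602×10⁻¹⁹ C)·(5310, -26.0, 2760) = (-8.51×10⁻¹⁶, 4.17×10⁻¹⁸, -4.42×10⁻¹⁶) N.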